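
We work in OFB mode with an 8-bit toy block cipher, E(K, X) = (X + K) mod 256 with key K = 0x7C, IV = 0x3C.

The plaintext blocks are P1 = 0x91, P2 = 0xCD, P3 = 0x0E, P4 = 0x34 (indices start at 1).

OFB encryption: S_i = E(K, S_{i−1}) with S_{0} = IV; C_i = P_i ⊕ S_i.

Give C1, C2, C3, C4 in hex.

C1: S = E(K, 0x3C) = 0xB8; 0x91 ⊕ 0xB8 = 0x29.
C2: S = E(K, 0xB8) = 0x34; 0xCD ⊕ 0x34 = 0xF9.
C3: S = E(K, 0x34) = 0xB0; 0x0E ⊕ 0xB0 = 0xBE.
C4: S = E(K, 0xB0) = 0x2C; 0x34 ⊕ 0x2C = 0x18.

C1 = 0x29, C2 = 0xF9, C3 = 0xBE, C4 = 0x18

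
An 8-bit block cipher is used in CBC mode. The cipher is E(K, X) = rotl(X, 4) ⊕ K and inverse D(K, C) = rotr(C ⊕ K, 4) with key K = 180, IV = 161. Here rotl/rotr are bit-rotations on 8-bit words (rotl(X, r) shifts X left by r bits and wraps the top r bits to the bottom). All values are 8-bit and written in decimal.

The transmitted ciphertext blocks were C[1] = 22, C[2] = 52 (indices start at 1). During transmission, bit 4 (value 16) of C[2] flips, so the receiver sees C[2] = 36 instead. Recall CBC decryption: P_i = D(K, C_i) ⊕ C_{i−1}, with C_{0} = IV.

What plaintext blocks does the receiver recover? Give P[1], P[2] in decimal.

Only C[2] changed, to 36. In CBC, a change in C_i garbles P_i and flips the same bit in P_{i+1}. Decrypting the received ciphertext:
P[1]: D(K, 22) = 42; 42 ⊕ 161 = 139.
P[2]: D(K, 36) = 9; 9 ⊕ 22 = 31.
Blocks that differ from the original plaintext: P[2].

P[1] = 139, P[2] = 31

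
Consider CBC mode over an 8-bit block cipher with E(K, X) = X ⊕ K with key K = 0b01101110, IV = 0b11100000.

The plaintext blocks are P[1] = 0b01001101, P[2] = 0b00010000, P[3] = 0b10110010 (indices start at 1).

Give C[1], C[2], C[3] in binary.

CBC encryption: C_i = E(K, P_i ⊕ C_{i−1}), with C_{0} = IV.
C[1]: P[1] ⊕ 0b11100000 = 0b10101101; E(K, 0b10101101) = 0b11000011.
C[2]: P[2] ⊕ 0b11000011 = 0b11010011; E(K, 0b11010011) = 0b10111101.
C[3]: P[3] ⊕ 0b10111101 = 0b00001111; E(K, 0b00001111) = 0b01100001.

C[1] = 0b11000011, C[2] = 0b10111101, C[3] = 0b01100001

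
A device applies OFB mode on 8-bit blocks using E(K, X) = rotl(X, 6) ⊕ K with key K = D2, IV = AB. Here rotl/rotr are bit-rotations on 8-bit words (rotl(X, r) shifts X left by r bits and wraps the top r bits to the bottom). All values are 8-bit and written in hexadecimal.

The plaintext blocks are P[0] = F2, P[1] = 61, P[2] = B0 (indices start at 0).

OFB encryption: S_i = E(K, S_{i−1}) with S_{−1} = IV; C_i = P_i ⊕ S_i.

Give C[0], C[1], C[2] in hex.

C[0]: S = E(K, AB) = 38; F2 ⊕ 38 = CA.
C[1]: S = E(K, 38) = DC; 61 ⊕ DC = BD.
C[2]: S = E(K, DC) = E5; B0 ⊕ E5 = 55.

C[0] = CA, C[1] = BD, C[2] = 55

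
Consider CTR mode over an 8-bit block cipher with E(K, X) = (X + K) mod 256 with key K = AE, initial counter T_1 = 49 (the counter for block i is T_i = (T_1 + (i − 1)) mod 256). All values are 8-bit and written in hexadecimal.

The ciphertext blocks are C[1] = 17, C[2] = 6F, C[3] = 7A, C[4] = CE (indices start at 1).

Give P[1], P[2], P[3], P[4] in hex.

CTR decryption: S_i = E(K, T_i) where T_i is the counter for block i; P_i = C_i ⊕ S_i.
P[1]: T = 49, S = E(K, T) = F7; 17 ⊕ F7 = E0.
P[2]: T = 4A, S = E(K, T) = F8; 6F ⊕ F8 = 97.
P[3]: T = 4B, S = E(K, T) = F9; 7A ⊕ F9 = 83.
P[4]: T = 4C, S = E(K, T) = FA; CE ⊕ FA = 34.

P[1] = E0, P[2] = 97, P[3] = 83, P[4] = 34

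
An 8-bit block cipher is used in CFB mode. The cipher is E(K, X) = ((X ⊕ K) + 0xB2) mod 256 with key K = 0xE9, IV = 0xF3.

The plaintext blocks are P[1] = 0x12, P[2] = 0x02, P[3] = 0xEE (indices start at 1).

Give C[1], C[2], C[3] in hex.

C[1] = 0xDE, C[2] = 0xEB, C[3] = 0x5A

CFB encryption: C_i = P_i ⊕ E(K, C_{i−1}), with C_{0} = IV.
C[1]: E(K, 0xF3) = 0xCC; 0x12 ⊕ 0xCC = 0xDE.
C[2]: E(K, 0xDE) = 0xE9; 0x02 ⊕ 0xE9 = 0xEB.
C[3]: E(K, 0xEB) = 0xB4; 0xEE ⊕ 0xB4 = 0x5A.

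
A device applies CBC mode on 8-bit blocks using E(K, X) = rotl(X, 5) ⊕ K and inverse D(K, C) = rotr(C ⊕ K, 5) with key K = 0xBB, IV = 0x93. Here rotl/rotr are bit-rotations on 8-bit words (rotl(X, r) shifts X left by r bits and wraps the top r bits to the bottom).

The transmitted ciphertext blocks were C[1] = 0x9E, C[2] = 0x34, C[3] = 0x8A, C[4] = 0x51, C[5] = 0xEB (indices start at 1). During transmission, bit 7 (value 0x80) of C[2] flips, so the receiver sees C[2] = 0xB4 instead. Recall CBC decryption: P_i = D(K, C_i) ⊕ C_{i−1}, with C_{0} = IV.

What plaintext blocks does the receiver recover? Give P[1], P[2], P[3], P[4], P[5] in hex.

Only C[2] changed, to 0xB4. In CBC, a change in C_i garbles P_i and flips the same bit in P_{i+1}. Decrypting the received ciphertext:
P[1]: D(K, 0x9E) = 0x29; 0x29 ⊕ 0x93 = 0xBA.
P[2]: D(K, 0xB4) = 0x78; 0x78 ⊕ 0x9E = 0xE6.
P[3]: D(K, 0x8A) = 0x89; 0x89 ⊕ 0xB4 = 0x3D.
P[4]: D(K, 0x51) = 0x57; 0x57 ⊕ 0x8A = 0xDD.
P[5]: D(K, 0xEB) = 0x82; 0x82 ⊕ 0x51 = 0xD3.
Blocks that differ from the original plaintext: P[2], P[3].

P[1] = 0xBA, P[2] = 0xE6, P[3] = 0x3D, P[4] = 0xDD, P[5] = 0xD3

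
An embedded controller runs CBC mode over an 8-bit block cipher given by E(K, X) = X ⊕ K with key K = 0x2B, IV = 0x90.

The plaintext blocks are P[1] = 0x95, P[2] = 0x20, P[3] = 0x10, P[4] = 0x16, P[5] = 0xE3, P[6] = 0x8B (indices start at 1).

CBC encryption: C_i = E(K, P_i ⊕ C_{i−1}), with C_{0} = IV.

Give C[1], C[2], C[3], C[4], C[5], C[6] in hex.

C[1]: P[1] ⊕ 0x90 = 0x05; E(K, 0x05) = 0x2E.
C[2]: P[2] ⊕ 0x2E = 0x0E; E(K, 0x0E) = 0x25.
C[3]: P[3] ⊕ 0x25 = 0x35; E(K, 0x35) = 0x1E.
C[4]: P[4] ⊕ 0x1E = 0x08; E(K, 0x08) = 0x23.
C[5]: P[5] ⊕ 0x23 = 0xC0; E(K, 0xC0) = 0xEB.
C[6]: P[6] ⊕ 0xEB = 0x60; E(K, 0x60) = 0x4B.

C[1] = 0x2E, C[2] = 0x25, C[3] = 0x1E, C[4] = 0x23, C[5] = 0xEB, C[6] = 0x4B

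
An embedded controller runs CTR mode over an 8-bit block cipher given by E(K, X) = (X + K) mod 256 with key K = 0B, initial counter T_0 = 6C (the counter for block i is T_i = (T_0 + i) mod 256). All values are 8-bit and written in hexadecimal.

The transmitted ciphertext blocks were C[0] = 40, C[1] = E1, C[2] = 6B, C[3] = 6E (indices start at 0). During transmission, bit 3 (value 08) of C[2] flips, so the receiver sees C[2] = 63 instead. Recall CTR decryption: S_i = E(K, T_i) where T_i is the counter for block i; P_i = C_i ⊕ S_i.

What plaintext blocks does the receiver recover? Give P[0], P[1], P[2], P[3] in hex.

Only C[2] changed, to 63. In CTR, a change in C_i flips the same bit in P_i only; the keystream is unaffected. Decrypting the received ciphertext:
P[0]: T = 6C, S = E(K, T) = 77; 40 ⊕ 77 = 37.
P[1]: T = 6D, S = E(K, T) = 78; E1 ⊕ 78 = 99.
P[2]: T = 6E, S = E(K, T) = 79; 63 ⊕ 79 = 1A.
P[3]: T = 6F, S = E(K, T) = 7A; 6E ⊕ 7A = 14.
Blocks that differ from the original plaintext: P[2].

P[0] = 37, P[1] = 99, P[2] = 1A, P[3] = 14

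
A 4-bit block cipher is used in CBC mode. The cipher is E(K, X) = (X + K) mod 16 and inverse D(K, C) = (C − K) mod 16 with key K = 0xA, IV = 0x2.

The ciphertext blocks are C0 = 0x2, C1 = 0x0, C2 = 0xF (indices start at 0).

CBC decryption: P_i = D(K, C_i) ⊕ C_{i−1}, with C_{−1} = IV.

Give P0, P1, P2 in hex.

P0 = 0xA, P1 = 0x4, P2 = 0x5

P0: D(K, 0x2) = 0x8; 0x8 ⊕ 0x2 = 0xA.
P1: D(K, 0x0) = 0x6; 0x6 ⊕ 0x2 = 0x4.
P2: D(K, 0xF) = 0x5; 0x5 ⊕ 0x0 = 0x5.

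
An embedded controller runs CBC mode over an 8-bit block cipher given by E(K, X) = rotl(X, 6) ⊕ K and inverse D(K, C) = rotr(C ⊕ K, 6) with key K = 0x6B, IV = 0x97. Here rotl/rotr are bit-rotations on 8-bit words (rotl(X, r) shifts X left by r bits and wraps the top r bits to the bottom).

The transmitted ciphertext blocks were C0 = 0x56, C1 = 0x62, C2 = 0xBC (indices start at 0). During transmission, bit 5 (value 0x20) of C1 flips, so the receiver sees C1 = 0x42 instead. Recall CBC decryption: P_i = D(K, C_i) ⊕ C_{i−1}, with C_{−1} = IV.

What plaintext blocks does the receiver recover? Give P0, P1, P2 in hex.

P0 = 0x63, P1 = 0xF2, P2 = 0x1D

Only C1 changed, to 0x42. In CBC, a change in C_i garbles P_i and flips the same bit in P_{i+1}. Decrypting the received ciphertext:
P0: D(K, 0x56) = 0xF4; 0xF4 ⊕ 0x97 = 0x63.
P1: D(K, 0x42) = 0xA4; 0xA4 ⊕ 0x56 = 0xF2.
P2: D(K, 0xBC) = 0x5F; 0x5F ⊕ 0x42 = 0x1D.
Blocks that differ from the original plaintext: P1, P2.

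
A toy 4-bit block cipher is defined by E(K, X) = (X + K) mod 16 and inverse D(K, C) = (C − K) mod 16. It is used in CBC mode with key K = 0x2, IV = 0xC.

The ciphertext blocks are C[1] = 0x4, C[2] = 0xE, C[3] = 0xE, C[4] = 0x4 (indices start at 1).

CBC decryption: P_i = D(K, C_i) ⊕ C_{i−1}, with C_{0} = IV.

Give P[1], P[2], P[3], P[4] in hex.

P[1]: D(K, 0x4) = 0x2; 0x2 ⊕ 0xC = 0xE.
P[2]: D(K, 0xE) = 0xC; 0xC ⊕ 0x4 = 0x8.
P[3]: D(K, 0xE) = 0xC; 0xC ⊕ 0xE = 0x2.
P[4]: D(K, 0x4) = 0x2; 0x2 ⊕ 0xE = 0xC.

P[1] = 0xE, P[2] = 0x8, P[3] = 0x2, P[4] = 0xC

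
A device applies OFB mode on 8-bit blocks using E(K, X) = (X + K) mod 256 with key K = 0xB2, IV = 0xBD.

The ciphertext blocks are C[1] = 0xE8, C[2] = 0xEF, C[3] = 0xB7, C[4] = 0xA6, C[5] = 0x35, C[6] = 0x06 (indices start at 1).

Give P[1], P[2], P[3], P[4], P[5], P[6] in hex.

P[1] = 0x87, P[2] = 0xCE, P[3] = 0x64, P[4] = 0x23, P[5] = 0x02, P[6] = 0xEF

OFB decryption: S_i = E(K, S_{i−1}) with S_{0} = IV; P_i = C_i ⊕ S_i.
P[1]: S = E(K, 0xBD) = 0x6F; 0xE8 ⊕ 0x6F = 0x87.
P[2]: S = E(K, 0x6F) = 0x21; 0xEF ⊕ 0x21 = 0xCE.
P[3]: S = E(K, 0x21) = 0xD3; 0xB7 ⊕ 0xD3 = 0x64.
P[4]: S = E(K, 0xD3) = 0x85; 0xA6 ⊕ 0x85 = 0x23.
P[5]: S = E(K, 0x85) = 0x37; 0x35 ⊕ 0x37 = 0x02.
P[6]: S = E(K, 0x37) = 0xE9; 0x06 ⊕ 0xE9 = 0xEF.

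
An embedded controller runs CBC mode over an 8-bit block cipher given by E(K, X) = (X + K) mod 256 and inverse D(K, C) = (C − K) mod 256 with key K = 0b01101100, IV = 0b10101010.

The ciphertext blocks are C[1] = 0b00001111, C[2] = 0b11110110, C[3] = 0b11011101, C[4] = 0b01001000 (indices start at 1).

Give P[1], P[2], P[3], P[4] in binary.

CBC decryption: P_i = D(K, C_i) ⊕ C_{i−1}, with C_{0} = IV.
P[1]: D(K, 0b00001111) = 0b10100011; 0b10100011 ⊕ 0b10101010 = 0b00001001.
P[2]: D(K, 0b11110110) = 0b10001010; 0b10001010 ⊕ 0b00001111 = 0b10000101.
P[3]: D(K, 0b11011101) = 0b01110001; 0b01110001 ⊕ 0b11110110 = 0b10000111.
P[4]: D(K, 0b01001000) = 0b11011100; 0b11011100 ⊕ 0b11011101 = 0b00000001.

P[1] = 0b00001001, P[2] = 0b10000101, P[3] = 0b10000111, P[4] = 0b00000001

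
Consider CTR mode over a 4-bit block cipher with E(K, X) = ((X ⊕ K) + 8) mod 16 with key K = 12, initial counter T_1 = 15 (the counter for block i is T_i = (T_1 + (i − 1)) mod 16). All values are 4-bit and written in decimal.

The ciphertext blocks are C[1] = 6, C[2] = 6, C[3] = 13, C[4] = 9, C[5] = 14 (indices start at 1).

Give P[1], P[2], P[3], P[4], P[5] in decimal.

CTR decryption: S_i = E(K, T_i) where T_i is the counter for block i; P_i = C_i ⊕ S_i.
P[1]: T = 15, S = E(K, T) = 11; 6 ⊕ 11 = 13.
P[2]: T = 0, S = E(K, T) = 4; 6 ⊕ 4 = 2.
P[3]: T = 1, S = E(K, T) = 5; 13 ⊕ 5 = 8.
P[4]: T = 2, S = E(K, T) = 6; 9 ⊕ 6 = 15.
P[5]: T = 3, S = E(K, T) = 7; 14 ⊕ 7 = 9.

P[1] = 13, P[2] = 2, P[3] = 8, P[4] = 15, P[5] = 9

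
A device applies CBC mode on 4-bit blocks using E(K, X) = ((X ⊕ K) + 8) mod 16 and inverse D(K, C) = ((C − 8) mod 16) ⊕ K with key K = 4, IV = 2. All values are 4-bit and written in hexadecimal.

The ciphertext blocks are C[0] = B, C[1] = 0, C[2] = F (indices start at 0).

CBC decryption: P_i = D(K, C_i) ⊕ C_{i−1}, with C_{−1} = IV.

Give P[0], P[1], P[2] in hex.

P[0]: D(K, B) = 7; 7 ⊕ 2 = 5.
P[1]: D(K, 0) = C; C ⊕ B = 7.
P[2]: D(K, F) = 3; 3 ⊕ 0 = 3.

P[0] = 5, P[1] = 7, P[2] = 3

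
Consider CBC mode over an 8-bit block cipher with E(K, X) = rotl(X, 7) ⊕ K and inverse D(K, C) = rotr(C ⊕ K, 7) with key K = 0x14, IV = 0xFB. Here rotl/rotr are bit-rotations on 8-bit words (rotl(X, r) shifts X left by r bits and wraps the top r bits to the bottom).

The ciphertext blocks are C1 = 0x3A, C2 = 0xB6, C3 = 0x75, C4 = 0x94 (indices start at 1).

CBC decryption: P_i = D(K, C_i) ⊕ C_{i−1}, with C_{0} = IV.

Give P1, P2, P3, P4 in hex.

P1: D(K, 0x3A) = 0x5C; 0x5C ⊕ 0xFB = 0xA7.
P2: D(K, 0xB6) = 0x45; 0x45 ⊕ 0x3A = 0x7F.
P3: D(K, 0x75) = 0xC2; 0xC2 ⊕ 0xB6 = 0x74.
P4: D(K, 0x94) = 0x01; 0x01 ⊕ 0x75 = 0x74.

P1 = 0xA7, P2 = 0x7F, P3 = 0x74, P4 = 0x74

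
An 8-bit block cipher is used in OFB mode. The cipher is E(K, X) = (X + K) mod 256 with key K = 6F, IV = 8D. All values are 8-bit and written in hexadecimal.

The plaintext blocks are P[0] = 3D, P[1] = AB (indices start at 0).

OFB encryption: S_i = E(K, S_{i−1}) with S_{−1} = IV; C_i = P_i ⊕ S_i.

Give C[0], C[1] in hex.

C[0] = C1, C[1] = C0

C[0]: S = E(K, 8D) = FC; 3D ⊕ FC = C1.
C[1]: S = E(K, FC) = 6B; AB ⊕ 6B = C0.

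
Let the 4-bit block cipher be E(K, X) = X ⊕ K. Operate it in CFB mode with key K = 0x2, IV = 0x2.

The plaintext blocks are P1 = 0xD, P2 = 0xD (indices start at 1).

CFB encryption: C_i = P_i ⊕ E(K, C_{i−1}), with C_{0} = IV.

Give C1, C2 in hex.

C1 = 0xD, C2 = 0x2

C1: E(K, 0x2) = 0x0; 0xD ⊕ 0x0 = 0xD.
C2: E(K, 0xD) = 0xF; 0xD ⊕ 0xF = 0x2.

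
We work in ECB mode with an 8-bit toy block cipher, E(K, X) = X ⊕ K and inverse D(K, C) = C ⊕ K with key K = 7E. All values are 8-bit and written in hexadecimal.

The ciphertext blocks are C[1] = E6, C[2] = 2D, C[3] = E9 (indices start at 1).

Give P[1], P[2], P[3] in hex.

P[1] = 98, P[2] = 53, P[3] = 97

ECB decryption: P_i = D(K, C_i).
P[1]: D(K, E6) = 98.
P[2]: D(K, 2D) = 53.
P[3]: D(K, E9) = 97.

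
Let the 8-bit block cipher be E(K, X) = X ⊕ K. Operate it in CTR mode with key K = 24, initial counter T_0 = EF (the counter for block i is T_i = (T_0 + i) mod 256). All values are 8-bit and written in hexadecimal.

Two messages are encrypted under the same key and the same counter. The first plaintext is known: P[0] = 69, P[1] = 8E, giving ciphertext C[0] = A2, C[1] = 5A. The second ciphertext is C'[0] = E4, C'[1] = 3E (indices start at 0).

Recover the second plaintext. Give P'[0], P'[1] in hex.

P'[0] = 2F, P'[1] = EA

In CTR with a reused counter, both messages share the same keystream S_i, so C_i ⊕ C'_i = P_i ⊕ P'_i and thus P'_i = P_i ⊕ C_i ⊕ C'_i.
P'[0]: 69 ⊕ A2 ⊕ E4 = 2F.
P'[1]: 8E ⊕ 5A ⊕ 3E = EA.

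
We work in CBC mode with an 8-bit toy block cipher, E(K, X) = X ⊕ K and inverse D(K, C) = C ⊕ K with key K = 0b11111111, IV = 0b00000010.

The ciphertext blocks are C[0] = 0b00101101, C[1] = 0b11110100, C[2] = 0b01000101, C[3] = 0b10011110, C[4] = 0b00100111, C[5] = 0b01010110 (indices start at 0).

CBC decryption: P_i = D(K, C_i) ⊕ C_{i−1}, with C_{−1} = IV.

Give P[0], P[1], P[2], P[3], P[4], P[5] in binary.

P[0] = 0b11010000, P[1] = 0b00100110, P[2] = 0b01001110, P[3] = 0b00100100, P[4] = 0b01000110, P[5] = 0b10001110

P[0]: D(K, 0b00101101) = 0b11010010; 0b11010010 ⊕ 0b00000010 = 0b11010000.
P[1]: D(K, 0b11110100) = 0b00001011; 0b00001011 ⊕ 0b00101101 = 0b00100110.
P[2]: D(K, 0b01000101) = 0b10111010; 0b10111010 ⊕ 0b11110100 = 0b01001110.
P[3]: D(K, 0b10011110) = 0b01100001; 0b01100001 ⊕ 0b01000101 = 0b00100100.
P[4]: D(K, 0b00100111) = 0b11011000; 0b11011000 ⊕ 0b10011110 = 0b01000110.
P[5]: D(K, 0b01010110) = 0b10101001; 0b10101001 ⊕ 0b00100111 = 0b10001110.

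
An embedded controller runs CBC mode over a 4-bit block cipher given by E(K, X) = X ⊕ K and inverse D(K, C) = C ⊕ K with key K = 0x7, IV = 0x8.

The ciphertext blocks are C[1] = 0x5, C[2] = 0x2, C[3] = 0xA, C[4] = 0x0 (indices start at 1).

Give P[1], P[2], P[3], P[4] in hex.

CBC decryption: P_i = D(K, C_i) ⊕ C_{i−1}, with C_{0} = IV.
P[1]: D(K, 0x5) = 0x2; 0x2 ⊕ 0x8 = 0xA.
P[2]: D(K, 0x2) = 0x5; 0x5 ⊕ 0x5 = 0x0.
P[3]: D(K, 0xA) = 0xD; 0xD ⊕ 0x2 = 0xF.
P[4]: D(K, 0x0) = 0x7; 0x7 ⊕ 0xA = 0xD.

P[1] = 0xA, P[2] = 0x0, P[3] = 0xF, P[4] = 0xD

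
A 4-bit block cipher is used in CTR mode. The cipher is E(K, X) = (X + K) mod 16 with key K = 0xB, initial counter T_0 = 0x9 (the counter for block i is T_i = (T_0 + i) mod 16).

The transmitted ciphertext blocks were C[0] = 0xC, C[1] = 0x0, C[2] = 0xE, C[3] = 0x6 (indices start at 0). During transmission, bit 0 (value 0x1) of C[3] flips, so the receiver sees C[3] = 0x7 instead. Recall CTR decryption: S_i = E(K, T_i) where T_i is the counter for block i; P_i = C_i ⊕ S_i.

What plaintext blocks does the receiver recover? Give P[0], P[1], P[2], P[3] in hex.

P[0] = 0x8, P[1] = 0x5, P[2] = 0x8, P[3] = 0x0

Only C[3] changed, to 0x7. In CTR, a change in C_i flips the same bit in P_i only; the keystream is unaffected. Decrypting the received ciphertext:
P[0]: T = 0x9, S = E(K, T) = 0x4; 0xC ⊕ 0x4 = 0x8.
P[1]: T = 0xA, S = E(K, T) = 0x5; 0x0 ⊕ 0x5 = 0x5.
P[2]: T = 0xB, S = E(K, T) = 0x6; 0xE ⊕ 0x6 = 0x8.
P[3]: T = 0xC, S = E(K, T) = 0x7; 0x7 ⊕ 0x7 = 0x0.
Blocks that differ from the original plaintext: P[3].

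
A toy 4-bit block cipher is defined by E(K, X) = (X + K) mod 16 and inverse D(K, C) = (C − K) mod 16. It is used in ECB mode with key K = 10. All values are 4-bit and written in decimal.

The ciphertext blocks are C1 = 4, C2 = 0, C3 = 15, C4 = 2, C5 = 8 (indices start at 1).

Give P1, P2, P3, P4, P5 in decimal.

ECB decryption: P_i = D(K, C_i).
P1: D(K, 4) = 10.
P2: D(K, 0) = 6.
P3: D(K, 15) = 5.
P4: D(K, 2) = 8.
P5: D(K, 8) = 14.

P1 = 10, P2 = 6, P3 = 5, P4 = 8, P5 = 14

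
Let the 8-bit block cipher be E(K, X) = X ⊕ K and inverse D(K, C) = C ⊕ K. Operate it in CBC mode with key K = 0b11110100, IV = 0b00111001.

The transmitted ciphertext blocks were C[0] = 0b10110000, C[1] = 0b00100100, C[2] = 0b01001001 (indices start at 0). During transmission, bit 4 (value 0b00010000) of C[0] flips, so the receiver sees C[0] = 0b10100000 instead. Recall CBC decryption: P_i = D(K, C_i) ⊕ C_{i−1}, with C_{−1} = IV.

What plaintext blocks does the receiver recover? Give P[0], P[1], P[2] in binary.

Only C[0] changed, to 0b10100000. In CBC, a change in C_i garbles P_i and flips the same bit in P_{i+1}. Decrypting the received ciphertext:
P[0]: D(K, 0b10100000) = 0b01010100; 0b01010100 ⊕ 0b00111001 = 0b01101101.
P[1]: D(K, 0b00100100) = 0b11010000; 0b11010000 ⊕ 0b10100000 = 0b01110000.
P[2]: D(K, 0b01001001) = 0b10111101; 0b10111101 ⊕ 0b00100100 = 0b10011001.
Blocks that differ from the original plaintext: P[0], P[1].

P[0] = 0b01101101, P[1] = 0b01110000, P[2] = 0b10011001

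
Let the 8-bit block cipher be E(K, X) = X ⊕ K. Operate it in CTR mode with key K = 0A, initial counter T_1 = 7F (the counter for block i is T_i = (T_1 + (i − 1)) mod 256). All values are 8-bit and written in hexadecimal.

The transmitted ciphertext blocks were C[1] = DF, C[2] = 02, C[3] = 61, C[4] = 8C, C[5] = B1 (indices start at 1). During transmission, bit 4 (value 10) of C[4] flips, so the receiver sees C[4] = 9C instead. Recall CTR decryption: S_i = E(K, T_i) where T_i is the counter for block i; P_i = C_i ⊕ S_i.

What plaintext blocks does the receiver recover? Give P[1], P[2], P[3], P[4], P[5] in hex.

Only C[4] changed, to 9C. In CTR, a change in C_i flips the same bit in P_i only; the keystream is unaffected. Decrypting the received ciphertext:
P[1]: T = 7F, S = E(K, T) = 75; DF ⊕ 75 = AA.
P[2]: T = 80, S = E(K, T) = 8A; 02 ⊕ 8A = 88.
P[3]: T = 81, S = E(K, T) = 8B; 61 ⊕ 8B = EA.
P[4]: T = 82, S = E(K, T) = 88; 9C ⊕ 88 = 14.
P[5]: T = 83, S = E(K, T) = 89; B1 ⊕ 89 = 38.
Blocks that differ from the original plaintext: P[4].

P[1] = AA, P[2] = 88, P[3] = EA, P[4] = 14, P[5] = 38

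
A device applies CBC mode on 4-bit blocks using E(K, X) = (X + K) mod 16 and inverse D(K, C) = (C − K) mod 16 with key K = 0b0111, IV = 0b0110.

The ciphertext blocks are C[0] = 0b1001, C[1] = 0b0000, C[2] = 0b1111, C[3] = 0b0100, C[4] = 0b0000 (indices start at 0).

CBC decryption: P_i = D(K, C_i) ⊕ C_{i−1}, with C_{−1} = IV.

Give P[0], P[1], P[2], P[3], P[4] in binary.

P[0] = 0b0100, P[1] = 0b0000, P[2] = 0b1000, P[3] = 0b0010, P[4] = 0b1101

P[0]: D(K, 0b1001) = 0b0010; 0b0010 ⊕ 0b0110 = 0b0100.
P[1]: D(K, 0b0000) = 0b1001; 0b1001 ⊕ 0b1001 = 0b0000.
P[2]: D(K, 0b1111) = 0b1000; 0b1000 ⊕ 0b0000 = 0b1000.
P[3]: D(K, 0b0100) = 0b1101; 0b1101 ⊕ 0b1111 = 0b0010.
P[4]: D(K, 0b0000) = 0b1001; 0b1001 ⊕ 0b0100 = 0b1101.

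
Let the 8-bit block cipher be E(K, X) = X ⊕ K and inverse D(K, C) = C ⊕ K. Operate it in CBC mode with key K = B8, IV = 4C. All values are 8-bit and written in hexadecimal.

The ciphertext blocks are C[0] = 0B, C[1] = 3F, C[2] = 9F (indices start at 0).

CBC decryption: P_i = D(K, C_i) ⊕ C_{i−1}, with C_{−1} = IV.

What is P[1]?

P[1]: D(K, 3F) = 87; 87 ⊕ 0B = 8C.

P[1] = 8C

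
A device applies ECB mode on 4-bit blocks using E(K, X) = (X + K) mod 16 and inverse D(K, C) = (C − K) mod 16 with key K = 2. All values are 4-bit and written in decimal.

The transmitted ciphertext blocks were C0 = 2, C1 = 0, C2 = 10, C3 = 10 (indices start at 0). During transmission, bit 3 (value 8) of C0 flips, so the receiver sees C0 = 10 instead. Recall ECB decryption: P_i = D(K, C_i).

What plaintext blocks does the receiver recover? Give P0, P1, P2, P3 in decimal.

P0 = 8, P1 = 14, P2 = 8, P3 = 8

Only C0 changed, to 10. In ECB, a change in C_i affects only P_i. Decrypting the received ciphertext:
P0: D(K, 10) = 8.
P1: D(K, 0) = 14.
P2: D(K, 10) = 8.
P3: D(K, 10) = 8.
Blocks that differ from the original plaintext: P0.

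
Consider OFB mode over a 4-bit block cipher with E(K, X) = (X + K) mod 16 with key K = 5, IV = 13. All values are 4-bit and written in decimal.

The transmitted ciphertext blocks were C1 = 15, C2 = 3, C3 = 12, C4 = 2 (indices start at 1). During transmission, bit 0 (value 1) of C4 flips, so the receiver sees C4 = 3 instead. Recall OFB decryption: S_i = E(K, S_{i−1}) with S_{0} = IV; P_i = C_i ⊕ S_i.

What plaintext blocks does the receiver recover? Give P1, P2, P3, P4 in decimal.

P1 = 13, P2 = 4, P3 = 0, P4 = 2

Only C4 changed, to 3. In OFB, a change in C_i flips the same bit in P_i only; the keystream is unaffected. Decrypting the received ciphertext:
P1: S = E(K, 13) = 2; 15 ⊕ 2 = 13.
P2: S = E(K, 2) = 7; 3 ⊕ 7 = 4.
P3: S = E(K, 7) = 12; 12 ⊕ 12 = 0.
P4: S = E(K, 12) = 1; 3 ⊕ 1 = 2.
Blocks that differ from the original plaintext: P4.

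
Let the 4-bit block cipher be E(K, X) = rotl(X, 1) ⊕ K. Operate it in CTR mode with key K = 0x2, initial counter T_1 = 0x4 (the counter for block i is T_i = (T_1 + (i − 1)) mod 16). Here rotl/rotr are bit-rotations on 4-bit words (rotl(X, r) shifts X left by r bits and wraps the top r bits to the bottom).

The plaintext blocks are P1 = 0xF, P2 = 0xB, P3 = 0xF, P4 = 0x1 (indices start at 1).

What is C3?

C3 = 0x1

CTR encryption: S_i = E(K, T_i) where T_i is the counter for block i; C_i = P_i ⊕ S_i.
C1: T = 0x4, S = E(K, T) = 0xA; 0xF ⊕ 0xA = 0x5.
C2: T = 0x5, S = E(K, T) = 0x8; 0xB ⊕ 0x8 = 0x3.
C3: T = 0x6, S = E(K, T) = 0xE; 0xF ⊕ 0xE = 0x1.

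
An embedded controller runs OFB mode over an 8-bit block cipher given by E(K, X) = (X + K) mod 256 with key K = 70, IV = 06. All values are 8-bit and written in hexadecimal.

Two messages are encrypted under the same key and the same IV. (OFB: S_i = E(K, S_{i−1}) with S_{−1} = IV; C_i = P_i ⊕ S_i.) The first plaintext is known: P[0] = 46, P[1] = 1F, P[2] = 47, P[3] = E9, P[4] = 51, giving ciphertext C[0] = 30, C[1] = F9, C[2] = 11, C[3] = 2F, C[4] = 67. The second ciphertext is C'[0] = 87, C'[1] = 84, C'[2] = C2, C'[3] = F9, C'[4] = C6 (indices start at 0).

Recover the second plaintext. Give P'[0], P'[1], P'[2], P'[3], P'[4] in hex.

P'[0] = F1, P'[1] = 62, P'[2] = 94, P'[3] = 3F, P'[4] = F0

In OFB with a reused IV, both messages share the same keystream S_i, so C_i ⊕ C'_i = P_i ⊕ P'_i and thus P'_i = P_i ⊕ C_i ⊕ C'_i.
P'[0]: 46 ⊕ 30 ⊕ 87 = F1.
P'[1]: 1F ⊕ F9 ⊕ 84 = 62.
P'[2]: 47 ⊕ 11 ⊕ C2 = 94.
P'[3]: E9 ⊕ 2F ⊕ F9 = 3F.
P'[4]: 51 ⊕ 67 ⊕ C6 = F0.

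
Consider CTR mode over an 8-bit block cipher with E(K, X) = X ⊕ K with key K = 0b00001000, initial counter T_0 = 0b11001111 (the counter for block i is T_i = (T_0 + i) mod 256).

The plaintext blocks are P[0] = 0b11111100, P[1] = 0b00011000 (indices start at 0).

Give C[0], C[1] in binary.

C[0] = 0b00111011, C[1] = 0b11000000

CTR encryption: S_i = E(K, T_i) where T_i is the counter for block i; C_i = P_i ⊕ S_i.
C[0]: T = 0b11001111, S = E(K, T) = 0b11000111; 0b11111100 ⊕ 0b11000111 = 0b00111011.
C[1]: T = 0b11010000, S = E(K, T) = 0b11011000; 0b00011000 ⊕ 0b11011000 = 0b11000000.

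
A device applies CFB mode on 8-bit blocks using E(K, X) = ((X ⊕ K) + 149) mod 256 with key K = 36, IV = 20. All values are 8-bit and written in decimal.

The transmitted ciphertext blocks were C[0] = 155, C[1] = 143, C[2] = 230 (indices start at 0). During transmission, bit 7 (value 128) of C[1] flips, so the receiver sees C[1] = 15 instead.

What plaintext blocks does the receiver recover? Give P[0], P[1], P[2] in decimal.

CFB decryption: P_i = C_i ⊕ E(K, C_{i−1}), with C_{−1} = IV.
Only C[1] changed, to 15. In CFB, a change in C_i flips the same bit in P_i and garbles P_{i+1}. Decrypting the received ciphertext:
P[0]: E(K, 20) = 197; 155 ⊕ 197 = 94.
P[1]: E(K, 155) = 84; 15 ⊕ 84 = 91.
P[2]: E(K, 15) = 192; 230 ⊕ 192 = 38.
Blocks that differ from the original plaintext: P[1], P[2].

P[0] = 94, P[1] = 91, P[2] = 38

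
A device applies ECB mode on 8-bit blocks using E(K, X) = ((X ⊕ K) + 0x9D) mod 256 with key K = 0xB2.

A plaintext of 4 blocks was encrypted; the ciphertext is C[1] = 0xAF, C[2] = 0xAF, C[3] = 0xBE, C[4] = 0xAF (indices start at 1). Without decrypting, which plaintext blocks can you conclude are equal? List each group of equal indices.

P[1] = P[2] = P[4]

ECB encrypts each block independently with the same key, so equal ciphertext blocks imply equal plaintext blocks.
C[1] = C[2] = C[4] = 0xAF, so P[1] = P[2] = P[4].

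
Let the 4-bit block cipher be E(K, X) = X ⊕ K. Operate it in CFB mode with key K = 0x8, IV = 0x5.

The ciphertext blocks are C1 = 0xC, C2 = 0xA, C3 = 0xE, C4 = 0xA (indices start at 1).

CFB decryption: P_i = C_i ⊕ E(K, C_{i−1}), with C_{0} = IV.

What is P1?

P1: E(K, 0x5) = 0xD; 0xC ⊕ 0xD = 0x1.

P1 = 0x1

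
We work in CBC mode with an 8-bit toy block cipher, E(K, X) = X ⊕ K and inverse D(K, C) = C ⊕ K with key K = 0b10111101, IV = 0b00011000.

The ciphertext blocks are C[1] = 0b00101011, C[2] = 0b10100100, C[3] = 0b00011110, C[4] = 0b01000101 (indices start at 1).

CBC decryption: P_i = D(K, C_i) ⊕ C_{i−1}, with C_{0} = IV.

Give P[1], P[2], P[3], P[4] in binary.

P[1]: D(K, 0b00101011) = 0b10010110; 0b10010110 ⊕ 0b00011000 = 0b10001110.
P[2]: D(K, 0b10100100) = 0b00011001; 0b00011001 ⊕ 0b00101011 = 0b00110010.
P[3]: D(K, 0b00011110) = 0b10100011; 0b10100011 ⊕ 0b10100100 = 0b00000111.
P[4]: D(K, 0b01000101) = 0b11111000; 0b11111000 ⊕ 0b00011110 = 0b11100110.

P[1] = 0b10001110, P[2] = 0b00110010, P[3] = 0b00000111, P[4] = 0b11100110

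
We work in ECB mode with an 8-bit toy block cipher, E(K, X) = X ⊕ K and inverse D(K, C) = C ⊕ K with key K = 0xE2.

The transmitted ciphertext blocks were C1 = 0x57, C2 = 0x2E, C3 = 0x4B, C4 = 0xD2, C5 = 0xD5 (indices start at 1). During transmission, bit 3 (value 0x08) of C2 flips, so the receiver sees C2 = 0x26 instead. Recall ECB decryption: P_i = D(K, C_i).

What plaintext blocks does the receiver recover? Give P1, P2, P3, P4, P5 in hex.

Only C2 changed, to 0x26. In ECB, a change in C_i affects only P_i. Decrypting the received ciphertext:
P1: D(K, 0x57) = 0xB5.
P2: D(K, 0x26) = 0xC4.
P3: D(K, 0x4B) = 0xA9.
P4: D(K, 0xD2) = 0x30.
P5: D(K, 0xD5) = 0x37.
Blocks that differ from the original plaintext: P2.

P1 = 0xB5, P2 = 0xC4, P3 = 0xA9, P4 = 0x30, P5 = 0x37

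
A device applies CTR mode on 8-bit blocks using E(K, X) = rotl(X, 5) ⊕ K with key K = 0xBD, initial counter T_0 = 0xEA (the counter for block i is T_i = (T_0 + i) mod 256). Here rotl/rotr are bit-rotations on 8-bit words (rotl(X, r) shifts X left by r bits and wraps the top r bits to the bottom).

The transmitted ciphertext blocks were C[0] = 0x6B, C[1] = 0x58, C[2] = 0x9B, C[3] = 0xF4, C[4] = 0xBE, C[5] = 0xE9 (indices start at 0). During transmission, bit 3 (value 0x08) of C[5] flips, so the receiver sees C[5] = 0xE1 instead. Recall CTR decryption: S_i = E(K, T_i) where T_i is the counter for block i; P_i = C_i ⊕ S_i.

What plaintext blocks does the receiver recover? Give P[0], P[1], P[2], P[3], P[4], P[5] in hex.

Only C[5] changed, to 0xE1. In CTR, a change in C_i flips the same bit in P_i only; the keystream is unaffected. Decrypting the received ciphertext:
P[0]: T = 0xEA, S = E(K, T) = 0xE0; 0x6B ⊕ 0xE0 = 0x8B.
P[1]: T = 0xEB, S = E(K, T) = 0xC0; 0x58 ⊕ 0xC0 = 0x98.
P[2]: T = 0xEC, S = E(K, T) = 0x20; 0x9B ⊕ 0x20 = 0xBB.
P[3]: T = 0xED, S = E(K, T) = 0x00; 0xF4 ⊕ 0x00 = 0xF4.
P[4]: T = 0xEE, S = E(K, T) = 0x60; 0xBE ⊕ 0x60 = 0xDE.
P[5]: T = 0xEF, S = E(K, T) = 0x40; 0xE1 ⊕ 0x40 = 0xA1.
Blocks that differ from the original plaintext: P[5].

P[0] = 0x8B, P[1] = 0x98, P[2] = 0xBB, P[3] = 0xF4, P[4] = 0xDE, P[5] = 0xA1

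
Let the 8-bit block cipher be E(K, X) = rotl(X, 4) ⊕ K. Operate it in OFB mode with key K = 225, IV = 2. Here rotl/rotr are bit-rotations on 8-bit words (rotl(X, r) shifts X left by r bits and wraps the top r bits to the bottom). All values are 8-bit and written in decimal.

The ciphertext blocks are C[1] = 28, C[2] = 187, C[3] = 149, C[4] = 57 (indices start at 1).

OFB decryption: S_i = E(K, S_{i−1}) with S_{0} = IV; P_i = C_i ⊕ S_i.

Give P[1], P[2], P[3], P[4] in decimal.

P[1] = 221, P[2] = 70, P[3] = 171, P[4] = 59

P[1]: S = E(K, 2) = 193; 28 ⊕ 193 = 221.
P[2]: S = E(K, 193) = 253; 187 ⊕ 253 = 70.
P[3]: S = E(K, 253) = 62; 149 ⊕ 62 = 171.
P[4]: S = E(K, 62) = 2; 57 ⊕ 2 = 59.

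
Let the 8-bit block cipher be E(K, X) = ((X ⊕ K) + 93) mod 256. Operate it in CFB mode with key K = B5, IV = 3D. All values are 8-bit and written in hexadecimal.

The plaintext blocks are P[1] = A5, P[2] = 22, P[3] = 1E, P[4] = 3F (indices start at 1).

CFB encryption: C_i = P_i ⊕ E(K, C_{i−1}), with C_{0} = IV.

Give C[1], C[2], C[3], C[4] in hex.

C[1]: E(K, 3D) = 1B; A5 ⊕ 1B = BE.
C[2]: E(K, BE) = 9E; 22 ⊕ 9E = BC.
C[3]: E(K, BC) = 9C; 1E ⊕ 9C = 82.
C[4]: E(K, 82) = CA; 3F ⊕ CA = F5.

C[1] = BE, C[2] = BC, C[3] = 82, C[4] = F5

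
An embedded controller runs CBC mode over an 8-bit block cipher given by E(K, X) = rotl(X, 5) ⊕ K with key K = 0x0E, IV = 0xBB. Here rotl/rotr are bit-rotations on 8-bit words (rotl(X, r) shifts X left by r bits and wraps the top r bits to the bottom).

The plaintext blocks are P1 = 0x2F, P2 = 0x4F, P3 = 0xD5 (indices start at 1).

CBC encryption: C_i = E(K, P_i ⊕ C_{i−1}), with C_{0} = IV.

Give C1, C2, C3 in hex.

C1: P1 ⊕ 0xBB = 0x94; E(K, 0x94) = 0x9C.
C2: P2 ⊕ 0x9C = 0xD3; E(K, 0xD3) = 0x74.
C3: P3 ⊕ 0x74 = 0xA1; E(K, 0xA1) = 0x3A.

C1 = 0x9C, C2 = 0x74, C3 = 0x3A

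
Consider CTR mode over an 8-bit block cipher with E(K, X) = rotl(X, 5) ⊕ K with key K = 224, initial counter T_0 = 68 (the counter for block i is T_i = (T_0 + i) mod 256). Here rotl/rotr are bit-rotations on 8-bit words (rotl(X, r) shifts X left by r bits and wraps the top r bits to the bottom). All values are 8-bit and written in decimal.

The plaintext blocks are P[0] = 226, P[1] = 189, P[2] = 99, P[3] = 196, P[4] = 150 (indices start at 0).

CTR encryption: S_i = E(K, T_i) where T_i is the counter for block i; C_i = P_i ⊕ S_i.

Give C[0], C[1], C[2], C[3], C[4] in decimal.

C[0] = 138, C[1] = 245, C[2] = 75, C[3] = 204, C[4] = 127

C[0]: T = 68, S = E(K, T) = 104; 226 ⊕ 104 = 138.
C[1]: T = 69, S = E(K, T) = 72; 189 ⊕ 72 = 245.
C[2]: T = 70, S = E(K, T) = 40; 99 ⊕ 40 = 75.
C[3]: T = 71, S = E(K, T) = 8; 196 ⊕ 8 = 204.
C[4]: T = 72, S = E(K, T) = 233; 150 ⊕ 233 = 127.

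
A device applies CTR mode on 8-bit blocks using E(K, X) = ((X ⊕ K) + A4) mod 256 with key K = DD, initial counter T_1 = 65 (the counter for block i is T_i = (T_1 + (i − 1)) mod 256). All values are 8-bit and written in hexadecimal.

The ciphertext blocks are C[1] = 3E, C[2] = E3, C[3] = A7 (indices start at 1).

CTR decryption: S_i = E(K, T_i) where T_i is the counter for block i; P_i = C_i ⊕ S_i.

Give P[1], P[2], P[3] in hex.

P[1]: T = 65, S = E(K, T) = 5C; 3E ⊕ 5C = 62.
P[2]: T = 66, S = E(K, T) = 5F; E3 ⊕ 5F = BC.
P[3]: T = 67, S = E(K, T) = 5E; A7 ⊕ 5E = F9.

P[1] = 62, P[2] = BC, P[3] = F9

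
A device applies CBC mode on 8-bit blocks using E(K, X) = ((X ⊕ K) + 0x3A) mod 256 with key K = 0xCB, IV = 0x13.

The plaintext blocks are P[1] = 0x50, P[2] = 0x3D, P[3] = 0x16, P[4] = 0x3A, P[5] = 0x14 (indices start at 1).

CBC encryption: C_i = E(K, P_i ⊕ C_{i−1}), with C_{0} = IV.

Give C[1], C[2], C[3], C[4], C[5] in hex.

C[1]: P[1] ⊕ 0x13 = 0x43; E(K, 0x43) = 0xC2.
C[2]: P[2] ⊕ 0xC2 = 0xFF; E(K, 0xFF) = 0x6E.
C[3]: P[3] ⊕ 0x6E = 0x78; E(K, 0x78) = 0xED.
C[4]: P[4] ⊕ 0xED = 0xD7; E(K, 0xD7) = 0x56.
C[5]: P[5] ⊕ 0x56 = 0x42; E(K, 0x42) = 0xC3.

C[1] = 0xC2, C[2] = 0x6E, C[3] = 0xED, C[4] = 0x56, C[5] = 0xC3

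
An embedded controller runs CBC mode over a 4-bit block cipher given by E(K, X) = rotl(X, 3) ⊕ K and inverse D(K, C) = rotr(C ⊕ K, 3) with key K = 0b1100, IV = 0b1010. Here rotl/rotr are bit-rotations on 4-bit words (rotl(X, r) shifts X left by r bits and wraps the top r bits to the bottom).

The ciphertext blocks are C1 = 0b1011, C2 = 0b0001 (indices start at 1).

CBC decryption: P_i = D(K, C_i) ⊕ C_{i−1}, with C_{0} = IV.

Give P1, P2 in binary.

P1: D(K, 0b1011) = 0b1110; 0b1110 ⊕ 0b1010 = 0b0100.
P2: D(K, 0b0001) = 0b1011; 0b1011 ⊕ 0b1011 = 0b0000.

P1 = 0b0100, P2 = 0b0000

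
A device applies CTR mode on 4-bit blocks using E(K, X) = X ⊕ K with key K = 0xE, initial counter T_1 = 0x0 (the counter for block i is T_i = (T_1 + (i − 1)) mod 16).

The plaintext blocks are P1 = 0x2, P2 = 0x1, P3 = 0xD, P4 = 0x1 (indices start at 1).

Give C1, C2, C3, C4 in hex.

C1 = 0xC, C2 = 0xE, C3 = 0x1, C4 = 0xC

CTR encryption: S_i = E(K, T_i) where T_i is the counter for block i; C_i = P_i ⊕ S_i.
C1: T = 0x0, S = E(K, T) = 0xE; 0x2 ⊕ 0xE = 0xC.
C2: T = 0x1, S = E(K, T) = 0xF; 0x1 ⊕ 0xF = 0xE.
C3: T = 0x2, S = E(K, T) = 0xC; 0xD ⊕ 0xC = 0x1.
C4: T = 0x3, S = E(K, T) = 0xD; 0x1 ⊕ 0xD = 0xC.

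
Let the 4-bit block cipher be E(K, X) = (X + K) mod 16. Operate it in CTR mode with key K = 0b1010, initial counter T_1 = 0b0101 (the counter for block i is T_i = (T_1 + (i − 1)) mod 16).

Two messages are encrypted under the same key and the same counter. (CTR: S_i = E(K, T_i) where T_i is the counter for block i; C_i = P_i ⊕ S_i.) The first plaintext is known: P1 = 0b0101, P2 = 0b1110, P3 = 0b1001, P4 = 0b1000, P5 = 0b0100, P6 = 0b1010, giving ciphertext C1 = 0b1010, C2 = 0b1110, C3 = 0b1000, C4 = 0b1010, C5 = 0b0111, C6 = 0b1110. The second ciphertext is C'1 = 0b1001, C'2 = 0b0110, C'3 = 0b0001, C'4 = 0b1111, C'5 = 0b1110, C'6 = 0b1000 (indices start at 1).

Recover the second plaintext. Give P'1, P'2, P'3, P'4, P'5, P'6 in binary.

In CTR with a reused counter, both messages share the same keystream S_i, so C_i ⊕ C'_i = P_i ⊕ P'_i and thus P'_i = P_i ⊕ C_i ⊕ C'_i.
P'1: 0b0101 ⊕ 0b1010 ⊕ 0b1001 = 0b0110.
P'2: 0b1110 ⊕ 0b1110 ⊕ 0b0110 = 0b0110.
P'3: 0b1001 ⊕ 0b1000 ⊕ 0b0001 = 0b0000.
P'4: 0b1000 ⊕ 0b1010 ⊕ 0b1111 = 0b1101.
P'5: 0b0100 ⊕ 0b0111 ⊕ 0b1110 = 0b1101.
P'6: 0b1010 ⊕ 0b1110 ⊕ 0b1000 = 0b1100.

P'1 = 0b0110, P'2 = 0b0110, P'3 = 0b0000, P'4 = 0b1101, P'5 = 0b1101, P'6 = 0b1100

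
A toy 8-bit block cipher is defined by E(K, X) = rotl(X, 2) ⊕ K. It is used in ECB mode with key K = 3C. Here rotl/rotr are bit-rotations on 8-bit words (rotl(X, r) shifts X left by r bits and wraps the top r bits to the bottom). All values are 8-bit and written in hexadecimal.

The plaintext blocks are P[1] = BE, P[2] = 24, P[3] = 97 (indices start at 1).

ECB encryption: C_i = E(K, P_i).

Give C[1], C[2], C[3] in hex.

C[1]: E(K, BE) = C6.
C[2]: E(K, 24) = AC.
C[3]: E(K, 97) = 62.

C[1] = C6, C[2] = AC, C[3] = 62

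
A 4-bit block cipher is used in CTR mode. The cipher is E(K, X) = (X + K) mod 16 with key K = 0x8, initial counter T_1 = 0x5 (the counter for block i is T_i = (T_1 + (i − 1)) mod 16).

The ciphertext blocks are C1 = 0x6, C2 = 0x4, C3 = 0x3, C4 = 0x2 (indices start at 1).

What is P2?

P2 = 0xA

CTR decryption: S_i = E(K, T_i) where T_i is the counter for block i; P_i = C_i ⊕ S_i.
P2: T = 0x6, S = E(K, T) = 0xE; 0x4 ⊕ 0xE = 0xA.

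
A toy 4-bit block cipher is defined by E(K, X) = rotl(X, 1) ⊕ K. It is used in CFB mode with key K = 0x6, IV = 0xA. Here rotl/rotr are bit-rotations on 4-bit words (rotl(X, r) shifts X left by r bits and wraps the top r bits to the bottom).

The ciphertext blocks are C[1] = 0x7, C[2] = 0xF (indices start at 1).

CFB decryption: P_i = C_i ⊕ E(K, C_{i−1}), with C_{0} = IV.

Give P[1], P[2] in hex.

P[1]: E(K, 0xA) = 0x3; 0x7 ⊕ 0x3 = 0x4.
P[2]: E(K, 0x7) = 0x8; 0xF ⊕ 0x8 = 0x7.

P[1] = 0x4, P[2] = 0x7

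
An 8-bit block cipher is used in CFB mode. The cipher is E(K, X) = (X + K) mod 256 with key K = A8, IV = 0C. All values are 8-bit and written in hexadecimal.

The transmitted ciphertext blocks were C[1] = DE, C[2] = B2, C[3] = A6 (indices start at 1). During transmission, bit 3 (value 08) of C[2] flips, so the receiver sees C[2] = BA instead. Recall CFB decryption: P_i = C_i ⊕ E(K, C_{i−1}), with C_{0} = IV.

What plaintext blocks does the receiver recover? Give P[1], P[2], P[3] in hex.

P[1] = 6A, P[2] = 3C, P[3] = C4

Only C[2] changed, to BA. In CFB, a change in C_i flips the same bit in P_i and garbles P_{i+1}. Decrypting the received ciphertext:
P[1]: E(K, 0C) = B4; DE ⊕ B4 = 6A.
P[2]: E(K, DE) = 86; BA ⊕ 86 = 3C.
P[3]: E(K, BA) = 62; A6 ⊕ 62 = C4.
Blocks that differ from the original plaintext: P[2], P[3].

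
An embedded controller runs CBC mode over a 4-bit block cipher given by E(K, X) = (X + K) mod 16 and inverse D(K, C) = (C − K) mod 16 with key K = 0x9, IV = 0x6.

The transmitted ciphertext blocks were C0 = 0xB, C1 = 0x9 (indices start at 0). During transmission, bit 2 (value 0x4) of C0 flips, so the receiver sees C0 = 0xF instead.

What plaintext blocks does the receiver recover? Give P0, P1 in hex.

CBC decryption: P_i = D(K, C_i) ⊕ C_{i−1}, with C_{−1} = IV.
Only C0 changed, to 0xF. In CBC, a change in C_i garbles P_i and flips the same bit in P_{i+1}. Decrypting the received ciphertext:
P0: D(K, 0xF) = 0x6; 0x6 ⊕ 0x6 = 0x0.
P1: D(K, 0x9) = 0x0; 0x0 ⊕ 0xF = 0xF.
Blocks that differ from the original plaintext: P0, P1.

P0 = 0x0, P1 = 0xF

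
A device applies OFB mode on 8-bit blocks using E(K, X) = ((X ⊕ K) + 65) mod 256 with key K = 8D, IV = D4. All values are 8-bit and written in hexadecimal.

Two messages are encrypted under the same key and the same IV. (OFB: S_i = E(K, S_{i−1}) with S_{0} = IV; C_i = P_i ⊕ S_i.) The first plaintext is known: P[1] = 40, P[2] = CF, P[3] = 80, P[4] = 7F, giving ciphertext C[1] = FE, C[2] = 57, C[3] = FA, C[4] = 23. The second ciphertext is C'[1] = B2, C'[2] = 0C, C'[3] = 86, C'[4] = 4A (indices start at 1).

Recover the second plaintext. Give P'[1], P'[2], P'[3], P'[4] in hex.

In OFB with a reused IV, both messages share the same keystream S_i, so C_i ⊕ C'_i = P_i ⊕ P'_i and thus P'_i = P_i ⊕ C_i ⊕ C'_i.
P'[1]: 40 ⊕ FE ⊕ B2 = 0C.
P'[2]: CF ⊕ 57 ⊕ 0C = 94.
P'[3]: 80 ⊕ FA ⊕ 86 = FC.
P'[4]: 7F ⊕ 23 ⊕ 4A = 16.

P'[1] = 0C, P'[2] = 94, P'[3] = FC, P'[4] = 16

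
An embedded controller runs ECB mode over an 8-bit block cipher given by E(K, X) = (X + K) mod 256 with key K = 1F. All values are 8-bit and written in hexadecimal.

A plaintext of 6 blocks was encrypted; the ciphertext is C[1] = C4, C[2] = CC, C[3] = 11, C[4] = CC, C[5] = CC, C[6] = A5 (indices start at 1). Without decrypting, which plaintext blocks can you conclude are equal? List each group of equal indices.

ECB encrypts each block independently with the same key, so equal ciphertext blocks imply equal plaintext blocks.
C[2] = C[4] = C[5] = CC, so P[2] = P[4] = P[5].

P[2] = P[4] = P[5]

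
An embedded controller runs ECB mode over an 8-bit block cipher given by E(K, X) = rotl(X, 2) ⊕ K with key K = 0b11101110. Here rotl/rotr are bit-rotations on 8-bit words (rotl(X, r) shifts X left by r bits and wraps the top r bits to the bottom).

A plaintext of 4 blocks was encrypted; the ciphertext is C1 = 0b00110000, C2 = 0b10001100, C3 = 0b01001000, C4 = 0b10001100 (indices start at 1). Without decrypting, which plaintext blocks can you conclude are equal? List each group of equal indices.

ECB encrypts each block independently with the same key, so equal ciphertext blocks imply equal plaintext blocks.
C2 = C4 = 0b10001100, so P2 = P4.

P2 = P4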